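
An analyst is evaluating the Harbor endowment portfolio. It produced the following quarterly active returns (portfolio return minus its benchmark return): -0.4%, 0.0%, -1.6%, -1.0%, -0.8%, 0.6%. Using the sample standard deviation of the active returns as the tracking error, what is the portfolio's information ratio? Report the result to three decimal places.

Mean return r̄ = -3.20 / 6 = -0.5333%
Σ(r − r̄)² = (-0.4 − (-0.5333))² + (0 − (-0.5333))² + (-1.6 − (-0.5333))² + … = 3.0133
σ = √[3.0133 / 5] = 0.7763%
IR = r̄ / tracking error = -0.5333 / 0.7763 = -0.6870

-0.687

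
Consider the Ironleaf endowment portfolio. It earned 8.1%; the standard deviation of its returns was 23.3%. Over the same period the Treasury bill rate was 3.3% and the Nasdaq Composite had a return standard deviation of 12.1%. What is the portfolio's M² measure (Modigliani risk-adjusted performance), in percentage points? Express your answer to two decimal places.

Sharpe = (Rp − Rf) / σp = (8.1% − 3.3%) / 23.3% = 0.2060
M² = Rf + Sharpe × σm = 3.3% + 0.2060 × 12.1% = 5.7926%

5.79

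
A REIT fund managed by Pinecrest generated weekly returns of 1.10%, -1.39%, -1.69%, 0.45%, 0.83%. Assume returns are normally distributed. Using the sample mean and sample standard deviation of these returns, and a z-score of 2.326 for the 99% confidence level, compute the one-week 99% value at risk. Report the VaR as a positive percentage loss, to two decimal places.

r̄ = (1.1 − 1.39 − 1.69 + 0.45 + 0.83) / 5 = -0.1400%
Sample std dev = √[6.7916 / 4] = 1.3030%
VaR = −(r̄ − z·σ) = −(-0.1400 − 2.326 × 1.3030) = −(-3.1708) = 3.1708%

3.17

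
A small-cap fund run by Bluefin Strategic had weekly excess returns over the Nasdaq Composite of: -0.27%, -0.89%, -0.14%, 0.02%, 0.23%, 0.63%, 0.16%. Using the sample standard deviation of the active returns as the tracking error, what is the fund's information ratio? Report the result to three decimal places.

-0.078

μ = (-0.27 − 0.89 − 0.14 + 0.02 + 0.23 + 0.63 + 0.16) / 7 = -0.260 / 7 = -0.0371%
Sample std dev = √[1.3507 / 6] = 0.4745%
IR = μ / tracking error = -0.0371 / 0.4745 = -0.0782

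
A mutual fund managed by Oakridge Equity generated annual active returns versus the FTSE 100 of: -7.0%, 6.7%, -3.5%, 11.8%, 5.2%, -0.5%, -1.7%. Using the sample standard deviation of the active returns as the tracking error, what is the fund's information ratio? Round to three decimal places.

r̄ = (-7 + 6.7 − 3.5 + 11.8 + 5.2 − 0.5 − 1.7) / 7 = 1.5714%
Sample std dev = √[258.2743 / 6] = 6.5609%
IR = r̄ / tracking error = 1.5714 / 6.5609 = 0.2395

0.240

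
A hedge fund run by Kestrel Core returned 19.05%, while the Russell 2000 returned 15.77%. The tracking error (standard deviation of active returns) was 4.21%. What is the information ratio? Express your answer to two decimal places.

IR = (Rp − Rb) / TE = (19.05% − 15.77%) / 4.21% = 3.28% / 4.21% = 0.7791

0.78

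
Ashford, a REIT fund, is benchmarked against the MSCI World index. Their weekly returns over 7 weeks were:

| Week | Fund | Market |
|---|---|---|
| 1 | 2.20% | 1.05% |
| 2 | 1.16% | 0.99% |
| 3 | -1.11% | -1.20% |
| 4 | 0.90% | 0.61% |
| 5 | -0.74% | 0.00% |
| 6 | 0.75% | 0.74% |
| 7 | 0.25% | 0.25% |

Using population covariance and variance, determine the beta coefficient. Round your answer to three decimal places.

1.305

r̄p = 0.4871%,  r̄m = 0.3486%
Cov = Σ(rp − r̄p)(rm − r̄m) / 7 = 0.6812
Var(rm) = Σ(rm − r̄m)² / 7 = 0.5220
β = Cov / Var = 0.6812 / 0.5220 = 1.3050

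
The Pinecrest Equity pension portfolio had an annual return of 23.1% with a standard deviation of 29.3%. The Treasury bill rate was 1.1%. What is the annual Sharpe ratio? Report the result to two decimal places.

Sharpe = (Rp − Rf) / σp = (23.1% − 1.1%) / 29.3% = 22.00% / 29.3% = 0.7509

0.75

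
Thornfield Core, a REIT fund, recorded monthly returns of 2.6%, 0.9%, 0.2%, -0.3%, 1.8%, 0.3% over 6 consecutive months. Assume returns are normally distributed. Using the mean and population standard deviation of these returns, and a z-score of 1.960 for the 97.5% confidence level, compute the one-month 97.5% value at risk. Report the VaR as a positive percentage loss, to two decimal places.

Mean return r̄ = 5.50 / 6 = 0.9167%
Σ(r − r̄)² = (2.6 − 0.9167)² + (0.9 − 0.9167)² + (0.2 − 0.9167)² + … = 5.9883
population σ = √(5.9883 / 6) = √0.9981 = 0.9990%
VaR = −(r̄ − z·σ) = −(0.9167 − 1.960 × 0.9990) = −(-1.0413) = 1.0413%

1.04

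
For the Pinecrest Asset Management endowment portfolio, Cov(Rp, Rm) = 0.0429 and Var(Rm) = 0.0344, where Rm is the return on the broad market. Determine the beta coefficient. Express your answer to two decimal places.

1.25

β = Cov(Rp, Rm) / Var(Rm) = 0.0429 / 0.0344 = 1.2471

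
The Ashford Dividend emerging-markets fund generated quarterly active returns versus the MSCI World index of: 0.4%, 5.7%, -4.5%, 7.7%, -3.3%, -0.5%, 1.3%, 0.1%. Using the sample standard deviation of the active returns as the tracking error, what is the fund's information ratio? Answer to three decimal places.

0.209

r̄ = (0.4 + 5.7 − 4.5 + 7.7 − 3.3 − 0.5 + 1.3 + 0.1) / 8 = 0.8625%
Σ(r − r̄)² = (0.4 − 0.8625)² + (5.7 − 0.8625)² + (-4.5 − 0.8625)² + … = 119.0788
sample σ = √(119.0788 / 7) = √17.0113 = 4.1245%
IR = r̄ / tracking error = 0.8625 / 4.1245 = 0.2091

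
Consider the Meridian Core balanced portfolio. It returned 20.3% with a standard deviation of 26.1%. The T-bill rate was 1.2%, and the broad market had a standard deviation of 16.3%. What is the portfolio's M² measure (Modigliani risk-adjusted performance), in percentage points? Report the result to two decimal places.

13.13

Sharpe = (Rp − Rf) / σp = (20.3% − 1.2%) / 26.1% = 0.7318
M² = Rf + Sharpe × σm = 1.2% + 0.7318 × 16.3% = 13.1283%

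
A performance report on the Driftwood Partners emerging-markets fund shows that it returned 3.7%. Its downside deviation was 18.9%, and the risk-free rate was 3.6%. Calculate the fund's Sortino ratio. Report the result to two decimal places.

Sortino = (Rp − Rf) / σd = (3.7% − 3.6%) / 18.9% = 0.10% / 18.9% = 0.0053

0.01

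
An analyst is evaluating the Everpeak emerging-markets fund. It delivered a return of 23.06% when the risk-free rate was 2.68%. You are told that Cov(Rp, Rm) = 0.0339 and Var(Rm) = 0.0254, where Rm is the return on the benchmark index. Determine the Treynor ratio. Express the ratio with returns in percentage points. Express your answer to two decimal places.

β = Cov / Var = 0.0339 / 0.0254 = 1.3346
Treynor = (Rp − Rf) / β = (23.06% − 2.68%) / 1.3346 = 20.38 / 1.3346 = 15.2705

15.27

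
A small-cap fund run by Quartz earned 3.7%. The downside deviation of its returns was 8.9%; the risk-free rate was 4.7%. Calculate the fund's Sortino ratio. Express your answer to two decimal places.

Sortino = (Rp − Rf) / σd = (3.7% − 4.7%) / 8.9% = -1.00% / 8.9% = -0.1124

-0.11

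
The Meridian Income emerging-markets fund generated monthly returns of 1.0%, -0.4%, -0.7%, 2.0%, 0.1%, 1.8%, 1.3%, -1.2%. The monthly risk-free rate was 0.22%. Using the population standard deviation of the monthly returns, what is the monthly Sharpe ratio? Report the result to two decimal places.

r̄ = (1 − 0.4 − 0.7 + 2 + 0.1 + 1.8 + 1.3 − 1.2) / 8 = 3.90 / 8 = 0.4875%
Population σ = √[Σ(r − r̄)² / 8] = √[10.1288 / 8] = √1.2661 = 1.1252%
Sharpe = (r̄ − rf) / σ = (0.4875 − 0.22) / 1.1252 = 0.2675 / 1.1252 = 0.2377

0.24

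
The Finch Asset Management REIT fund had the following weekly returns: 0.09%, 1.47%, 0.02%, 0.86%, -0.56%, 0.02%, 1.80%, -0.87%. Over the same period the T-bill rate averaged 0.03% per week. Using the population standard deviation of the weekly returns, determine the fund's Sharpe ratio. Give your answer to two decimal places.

0.37

Mean return r̄ = 2.830 / 8 = 0.3538%
Σ(r − r̄)² = (0.09 − 0.3538)² + (1.47 − 0.3538)² + … = 6.2188
population σ = √(6.2188 / 8) = √0.7774 = 0.8817%
Sharpe = (r̄ − rf) / σ = (0.3538 − 0.03) / 0.8817 = 0.3238 / 0.8817 = 0.3672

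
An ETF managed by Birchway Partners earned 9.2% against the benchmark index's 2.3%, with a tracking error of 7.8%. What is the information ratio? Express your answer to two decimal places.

0.88

IR = (Rp − Rb) / TE = (9.2% − 2.3%) / 7.8% = 6.90% / 7.8% = 0.8846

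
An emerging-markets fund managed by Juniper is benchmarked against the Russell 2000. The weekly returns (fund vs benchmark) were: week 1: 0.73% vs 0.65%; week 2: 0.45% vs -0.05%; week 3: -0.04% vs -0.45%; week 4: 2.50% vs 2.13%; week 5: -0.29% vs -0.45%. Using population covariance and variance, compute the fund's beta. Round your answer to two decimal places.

1.00

r̄p = 0.6700%,  r̄m = 0.3660%
Cov = Σ(rp − r̄p)(rm − r̄m) / 5 = 0.9399
Var(rm) = Σ(rm − r̄m)² / 5 = 0.9394
β = Cov / Var = 0.9399 / 0.9394 = 1.0005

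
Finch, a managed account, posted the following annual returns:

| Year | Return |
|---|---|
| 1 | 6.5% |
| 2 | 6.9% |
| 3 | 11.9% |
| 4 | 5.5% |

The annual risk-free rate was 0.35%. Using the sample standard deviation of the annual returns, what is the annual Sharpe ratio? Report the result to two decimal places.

Mean return μ = 30.80 / 4 = 7.7000%
Σ(r − μ)² = (6.5 − 7.7000)² + (6.9 − 7.7000)² + (11.9 − 7.7000)² + … = 24.5600
sample σ = √(24.5600 / 3) = √8.1867 = 2.8612%
Sharpe = (μ − rf) / σ = (7.7000 − 0.35) / 2.8612 = 7.3500 / 2.8612 = 2.5689

2.57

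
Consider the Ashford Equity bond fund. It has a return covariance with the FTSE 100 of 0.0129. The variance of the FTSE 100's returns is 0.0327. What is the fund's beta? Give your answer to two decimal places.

0.39

β = Cov(Rp, Rm) / Var(Rm) = 0.0129 / 0.0327 = 0.3945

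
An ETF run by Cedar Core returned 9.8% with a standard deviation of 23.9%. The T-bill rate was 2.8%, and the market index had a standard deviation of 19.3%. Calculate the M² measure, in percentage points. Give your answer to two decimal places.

Sharpe = (Rp − Rf) / σp = (9.8% − 2.8%) / 23.9% = 0.2929
M² = Rf + Sharpe × σm = 2.8% + 0.2929 × 19.3% = 8.4530%

8.45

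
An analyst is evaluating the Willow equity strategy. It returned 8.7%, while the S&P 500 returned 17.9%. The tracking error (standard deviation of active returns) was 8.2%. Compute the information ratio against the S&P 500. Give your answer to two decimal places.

-1.12

IR = (Rp − Rb) / TE = (8.7% − 17.9%) / 8.2% = -9.20% / 8.2% = -1.1220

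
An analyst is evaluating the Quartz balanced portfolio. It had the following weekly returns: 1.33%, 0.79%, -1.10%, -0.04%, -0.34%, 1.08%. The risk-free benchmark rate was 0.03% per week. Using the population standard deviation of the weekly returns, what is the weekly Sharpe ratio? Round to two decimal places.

0.30

μ = (1.33 + 0.79 − 1.1 − 0.04 − 0.34 + 1.08) / 6 = 1.720 / 6 = 0.2867%
Population std dev = √[4.3935 / 6] = 0.8557%
Sharpe = (μ − rf) / σ = (0.2867 − 0.03) / 0.8557 = 0.2567 / 0.8557 = 0.3000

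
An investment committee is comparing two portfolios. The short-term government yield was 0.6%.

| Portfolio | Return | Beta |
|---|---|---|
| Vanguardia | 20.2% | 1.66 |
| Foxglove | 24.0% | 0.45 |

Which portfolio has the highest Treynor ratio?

Foxglove

Vanguardia: Treynor = (20.2% − 0.6%) / 1.66 = 11.807
Foxglove: Treynor = (24.0% − 0.6%) / 0.45 = 52.000
Highest: Foxglove (52.000).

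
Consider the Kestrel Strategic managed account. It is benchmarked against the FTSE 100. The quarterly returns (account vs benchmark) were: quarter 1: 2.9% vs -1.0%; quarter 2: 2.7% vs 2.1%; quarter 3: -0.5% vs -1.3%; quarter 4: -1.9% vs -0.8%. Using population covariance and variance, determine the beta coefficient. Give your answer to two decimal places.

0.77

r̄p = 0.8000%,  r̄m = -0.2500%
Cov = Σ(rp − r̄p)(rm − r̄m) / 4 = 1.4350
Var(rm) = Σ(rm − r̄m)² / 4 = 1.8725
β = Cov / Var = 1.4350 / 1.8725 = 0.7664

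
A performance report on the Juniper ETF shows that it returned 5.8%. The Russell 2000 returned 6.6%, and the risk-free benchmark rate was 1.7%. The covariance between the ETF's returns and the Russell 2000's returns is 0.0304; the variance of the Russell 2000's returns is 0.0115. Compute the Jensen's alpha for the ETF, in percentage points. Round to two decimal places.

β = Cov / Var = 0.0304 / 0.0115 = 2.6435
E[R] = Rf + β(Rm − Rf) = 1.7% + 2.6435 × (6.6% − 1.7%) = 14.6532%
α = Rp − E[R] = 5.8% − 14.6532% = -8.8532

-8.85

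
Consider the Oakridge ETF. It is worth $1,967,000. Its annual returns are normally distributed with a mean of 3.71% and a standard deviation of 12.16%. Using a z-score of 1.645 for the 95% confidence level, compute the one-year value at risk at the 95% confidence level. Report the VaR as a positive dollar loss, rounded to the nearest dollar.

$320,487

Return at the 95% tail: μ − z·σ = 3.71% − 1.645 × 12.16% = 3.71 − 20.0032 = -16.2932%
VaR = −(-16.2932%) × $1,967,000 = 16.2932% × $1,967,000 = $320,487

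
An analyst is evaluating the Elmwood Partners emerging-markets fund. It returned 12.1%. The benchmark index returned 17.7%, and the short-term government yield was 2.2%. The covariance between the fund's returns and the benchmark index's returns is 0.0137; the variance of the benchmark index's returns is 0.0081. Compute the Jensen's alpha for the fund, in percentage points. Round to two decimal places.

β = Cov / Var = 0.0137 / 0.0081 = 1.6914
E[R] = Rf + β(Rm − Rf) = 2.2% + 1.6914 × (17.7% − 2.2%) = 28.4167%
α = Rp − E[R] = 12.1% − 28.4167% = -16.3167

-16.32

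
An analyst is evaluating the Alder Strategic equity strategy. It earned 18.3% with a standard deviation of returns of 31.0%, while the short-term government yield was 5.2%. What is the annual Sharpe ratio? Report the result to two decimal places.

Sharpe = (Rp − Rf) / σp = (18.3% − 5.2%) / 31.0% = 13.10% / 31.0% = 0.4226

0.42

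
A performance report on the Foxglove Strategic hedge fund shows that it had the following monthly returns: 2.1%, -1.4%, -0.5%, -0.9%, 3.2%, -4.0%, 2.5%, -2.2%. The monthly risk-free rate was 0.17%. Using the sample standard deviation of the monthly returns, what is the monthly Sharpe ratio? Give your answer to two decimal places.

-0.13

μ = (2.1 − 1.4 − 0.5 − 0.9 + 3.2 − 4 + 2.5 − 2.2) / 8 = -0.1500%
Sample std dev = √[44.5800 / 7] = 2.5236%
Sharpe = (μ − rf) / σ = (-0.1500 − 0.17) / 2.5236 = -0.3200 / 2.5236 = -0.1268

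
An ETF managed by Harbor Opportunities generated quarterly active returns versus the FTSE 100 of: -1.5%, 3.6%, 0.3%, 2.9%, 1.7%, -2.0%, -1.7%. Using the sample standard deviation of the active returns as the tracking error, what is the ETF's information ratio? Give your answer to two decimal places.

0.20

r̄ = (-1.5 + 3.6 + 0.3 + 2.9 + 1.7 − 2 − 1.7) / 7 = 0.4714%
Σ(r − r̄)² = 31.9343; sample σ = √(31.9343/6) = 2.3070%
IR = r̄ / tracking error = 0.4714 / 2.3070 = 0.2043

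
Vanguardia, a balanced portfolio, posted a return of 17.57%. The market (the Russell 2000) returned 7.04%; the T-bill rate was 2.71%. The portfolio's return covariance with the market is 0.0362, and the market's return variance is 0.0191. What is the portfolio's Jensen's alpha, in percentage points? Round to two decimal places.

6.65

β = Cov / Var = 0.0362 / 0.0191 = 1.8953
E[R] = Rf + β(Rm − Rf) = 2.71% + 1.8953 × (7.04% − 2.71%) = 10.9166%
α = Rp − E[R] = 17.57% − 10.9166% = 6.6534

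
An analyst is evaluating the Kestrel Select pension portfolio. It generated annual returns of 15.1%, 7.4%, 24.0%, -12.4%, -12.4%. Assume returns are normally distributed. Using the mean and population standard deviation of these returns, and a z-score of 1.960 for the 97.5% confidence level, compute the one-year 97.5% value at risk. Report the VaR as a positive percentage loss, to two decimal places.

24.36

Mean return r̄ = 21.70 / 5 = 4.3400%
Population std dev = √[1072.1120 / 5] = 14.6432%
VaR = −(r̄ − z·σ) = −(4.3400 − 1.960 × 14.6432) = −(-24.3607) = 24.3607%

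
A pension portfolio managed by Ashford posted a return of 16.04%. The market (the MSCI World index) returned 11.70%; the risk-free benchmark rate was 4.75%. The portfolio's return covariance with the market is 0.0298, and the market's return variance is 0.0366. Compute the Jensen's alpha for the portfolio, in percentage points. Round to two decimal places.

5.63

β = Cov / Var = 0.0298 / 0.0366 = 0.8142
E[R] = Rf + β(Rm − Rf) = 4.75% + 0.8142 × (11.70% − 4.75%) = 10.4087%
α = Rp − E[R] = 16.04% − 10.4087% = 5.6313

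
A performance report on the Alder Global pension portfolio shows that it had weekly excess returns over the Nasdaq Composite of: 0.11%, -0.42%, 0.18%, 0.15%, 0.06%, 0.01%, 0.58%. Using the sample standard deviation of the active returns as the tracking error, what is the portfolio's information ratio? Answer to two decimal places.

Mean return r̄ = 0.670 / 7 = 0.0957%
Σ(r − r̄)² = (0.11 − 0.0957)² + (-0.42 − 0.0957)² + … = 0.5194
σ = √[0.5194 / 6] = 0.2942%
IR = r̄ / tracking error = 0.0957 / 0.2942 = 0.3253

0.33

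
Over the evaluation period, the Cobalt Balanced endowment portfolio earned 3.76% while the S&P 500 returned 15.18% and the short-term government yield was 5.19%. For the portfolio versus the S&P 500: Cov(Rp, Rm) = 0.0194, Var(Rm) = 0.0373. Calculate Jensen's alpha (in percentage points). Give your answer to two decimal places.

-6.63

β = Cov / Var = 0.0194 / 0.0373 = 0.5201
E[R] = Rf + β(Rm − Rf) = 5.19% + 0.5201 × (15.18% − 5.19%) = 10.3858%
α = Rp − E[R] = 3.76% − 10.3858% = -6.6258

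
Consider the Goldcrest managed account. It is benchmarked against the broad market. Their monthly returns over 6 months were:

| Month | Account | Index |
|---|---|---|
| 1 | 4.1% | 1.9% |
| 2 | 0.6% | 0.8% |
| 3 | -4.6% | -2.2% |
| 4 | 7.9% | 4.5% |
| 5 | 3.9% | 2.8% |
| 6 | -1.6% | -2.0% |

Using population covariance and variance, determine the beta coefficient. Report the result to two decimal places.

1.63

r̄p = 1.7167%,  r̄m = 0.9667%
Cov = Σ(rp − r̄p)(rm − r̄m) / 6 = 9.6839
Var(rm) = Σ(rm − r̄m)² / 6 = 5.9289
β = Cov / Var = 9.6839 / 5.9289 = 1.6333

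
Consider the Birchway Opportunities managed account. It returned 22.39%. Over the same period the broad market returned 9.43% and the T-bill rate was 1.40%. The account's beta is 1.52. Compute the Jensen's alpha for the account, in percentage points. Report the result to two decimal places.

8.78

CAPM expected return = Rf + β(Rm − Rf) = 1.40% + 1.52 × (9.43% − 1.40%) = 1.4 + 1.52 × 8.03 = 13.6056%
Jensen's α = Rp − E[R] = 22.39% − 13.6056% = 8.7844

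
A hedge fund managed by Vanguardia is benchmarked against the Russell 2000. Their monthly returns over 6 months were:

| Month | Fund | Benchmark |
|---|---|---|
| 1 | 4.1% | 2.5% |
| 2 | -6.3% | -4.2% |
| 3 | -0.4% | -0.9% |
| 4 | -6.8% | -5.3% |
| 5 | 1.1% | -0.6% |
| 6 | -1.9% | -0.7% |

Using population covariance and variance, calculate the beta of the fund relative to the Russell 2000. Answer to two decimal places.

r̄p = -1.7000%,  r̄m = -1.5333%
Cov = Σ(rp − r̄p)(rm − r̄m) / 6 = 9.6900
Var(rm) = Σ(rm − r̄m)² / 6 = 6.5889
β = Cov / Var = 9.6900 / 6.5889 = 1.4707

1.47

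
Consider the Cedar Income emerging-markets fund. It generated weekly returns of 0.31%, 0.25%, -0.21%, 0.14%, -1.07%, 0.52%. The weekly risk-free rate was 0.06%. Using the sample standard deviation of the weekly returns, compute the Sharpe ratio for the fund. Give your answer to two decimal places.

-0.12

μ = (0.31 + 0.25 − 0.21 + 0.14 − 1.07 + 0.52) / 6 = -0.0100%
Σ(r − μ)² = (0.31 − (-0.0100))² + (0.25 − (-0.0100))² + (-0.21 − (-0.0100))² + … = 1.6370
sample σ = √(1.6370 / 5) = √0.3274 = 0.5722%
Sharpe = (μ − rf) / σ = (-0.0100 − 0.06) / 0.5722 = -0.0700 / 0.5722 = -0.1223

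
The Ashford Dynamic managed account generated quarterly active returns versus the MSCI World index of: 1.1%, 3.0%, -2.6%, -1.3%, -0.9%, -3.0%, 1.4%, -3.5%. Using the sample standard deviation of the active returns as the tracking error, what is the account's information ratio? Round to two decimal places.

-0.31

Mean return r̄ = -5.80 / 8 = -0.7250%
Σ(r − r̄)² = 38.4750; sample σ = √(38.4750/7) = 2.3444%
IR = r̄ / tracking error = -0.7250 / 2.3444 = -0.3092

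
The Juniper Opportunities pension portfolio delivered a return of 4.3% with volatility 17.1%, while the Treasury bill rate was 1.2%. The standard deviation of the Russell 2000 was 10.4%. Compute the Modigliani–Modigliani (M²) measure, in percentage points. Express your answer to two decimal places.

Sharpe = (Rp − Rf) / σp = (4.3% − 1.2%) / 17.1% = 0.1813
M² = Rf + Sharpe × σm = 1.2% + 0.1813 × 10.4% = 3.0855%

3.09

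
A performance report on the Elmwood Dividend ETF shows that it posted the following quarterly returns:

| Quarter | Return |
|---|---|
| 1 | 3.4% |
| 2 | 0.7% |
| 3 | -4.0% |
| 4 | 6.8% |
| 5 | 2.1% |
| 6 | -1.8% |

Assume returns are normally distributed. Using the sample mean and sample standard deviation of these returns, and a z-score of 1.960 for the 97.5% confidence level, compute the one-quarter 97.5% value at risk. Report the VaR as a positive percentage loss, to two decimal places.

r̄ = (3.4 + 0.7 − 4 + 6.8 + 2.1 − 1.8) / 6 = 1.2000%
Sample σ = √[Σ(r − r̄)² / 5] = √[73.3000 / 5] = √14.6600 = 3.8288%
VaR = −(r̄ − z·σ) = −(1.2000 − 1.960 × 3.8288) = −(-6.3044) = 6.3044%

6.30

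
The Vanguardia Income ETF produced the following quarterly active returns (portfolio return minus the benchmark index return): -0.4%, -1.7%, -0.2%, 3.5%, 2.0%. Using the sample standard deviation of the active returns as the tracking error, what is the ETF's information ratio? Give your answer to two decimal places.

r̄ = (-0.4 − 1.7 − 0.2 + 3.5 + 2) / 5 = 0.6400%
Σ(r − r̄)² = 17.2920; sample σ = √(17.2920/4) = 2.0792%
IR = r̄ / tracking error = 0.6400 / 2.0792 = 0.3078

0.31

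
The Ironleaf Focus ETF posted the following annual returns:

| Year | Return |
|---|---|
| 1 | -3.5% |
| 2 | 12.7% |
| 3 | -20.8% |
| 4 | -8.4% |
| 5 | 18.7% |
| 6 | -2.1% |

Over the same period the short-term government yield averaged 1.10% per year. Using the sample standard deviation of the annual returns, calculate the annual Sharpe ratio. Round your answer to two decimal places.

μ = (-3.5 + 12.7 − 20.8 − 8.4 + 18.7 − 2.1) / 6 = -0.5667%
Σ(r − μ)² = 1028.9133; sample σ = √(1028.9133/5) = 14.3451%
Sharpe = (μ − rf) / σ = (-0.5667 − 1.1) / 14.3451 = -1.6667 / 14.3451 = -0.1162

-0.12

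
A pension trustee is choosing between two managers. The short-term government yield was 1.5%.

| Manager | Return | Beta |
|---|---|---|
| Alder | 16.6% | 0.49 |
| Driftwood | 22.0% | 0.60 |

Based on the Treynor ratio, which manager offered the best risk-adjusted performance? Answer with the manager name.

Driftwood

Alder: Treynor = (16.6% − 1.5%) / 0.49 = 30.816
Driftwood: Treynor = (22.0% − 1.5%) / 0.60 = 34.167
Highest: Driftwood (34.167).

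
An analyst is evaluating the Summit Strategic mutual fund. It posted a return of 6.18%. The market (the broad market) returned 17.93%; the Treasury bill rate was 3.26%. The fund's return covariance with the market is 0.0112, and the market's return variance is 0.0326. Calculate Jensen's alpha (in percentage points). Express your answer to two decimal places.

β = Cov / Var = 0.0112 / 0.0326 = 0.3436
E[R] = Rf + β(Rm − Rf) = 3.26% + 0.3436 × (17.93% − 3.26%) = 8.3006%
α = Rp − E[R] = 6.18% − 8.3006% = -2.1206

-2.12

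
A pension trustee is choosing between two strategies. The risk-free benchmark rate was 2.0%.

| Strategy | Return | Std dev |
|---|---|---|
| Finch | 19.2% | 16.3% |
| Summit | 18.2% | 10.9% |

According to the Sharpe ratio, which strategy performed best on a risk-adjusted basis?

Finch: Sharpe ratio = (19.2% − 2.0%) / 16.3% = 1.055
Summit: Sharpe ratio = (18.2% − 2.0%) / 10.9% = 1.486
Highest: Summit (1.486).

Summit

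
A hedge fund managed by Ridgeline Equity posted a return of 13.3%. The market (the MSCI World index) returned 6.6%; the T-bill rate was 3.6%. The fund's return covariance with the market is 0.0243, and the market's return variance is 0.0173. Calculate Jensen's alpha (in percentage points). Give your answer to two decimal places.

β = Cov / Var = 0.0243 / 0.0173 = 1.4046
E[R] = Rf + β(Rm − Rf) = 3.6% + 1.4046 × (6.6% − 3.6%) = 7.8138%
α = Rp − E[R] = 13.3% − 7.8138% = 5.4862

5.49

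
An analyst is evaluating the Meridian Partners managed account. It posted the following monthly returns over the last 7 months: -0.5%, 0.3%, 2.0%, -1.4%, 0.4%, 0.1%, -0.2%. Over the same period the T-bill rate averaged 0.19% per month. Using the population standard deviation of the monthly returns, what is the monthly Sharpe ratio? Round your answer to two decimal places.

-0.09

Mean return r̄ = 0.70 / 7 = 0.1000%
Σ(r − r̄)² = 6.4400; population σ = √(6.4400/7) = 0.9592%
Sharpe = (r̄ − rf) / σ = (0.1000 − 0.19) / 0.9592 = -0.0900 / 0.9592 = -0.0938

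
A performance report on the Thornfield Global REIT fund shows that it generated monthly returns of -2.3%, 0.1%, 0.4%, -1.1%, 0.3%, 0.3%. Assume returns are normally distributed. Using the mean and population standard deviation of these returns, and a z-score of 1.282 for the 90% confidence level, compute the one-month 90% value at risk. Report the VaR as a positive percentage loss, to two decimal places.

1.66

r̄ = (-2.3 + 0.1 + 0.4 − 1.1 + 0.3 + 0.3) / 6 = -2.30 / 6 = -0.3833%
Σ(r − r̄)² = (-2.3 − (-0.3833))² + (0.1 − (-0.3833))² + … = 5.9683
population σ = √(5.9683 / 6) = √0.9947 = 0.9973%
VaR = −(r̄ − z·σ) = −(-0.3833 − 1.282 × 0.9973) = −(-1.6618) = 1.6618%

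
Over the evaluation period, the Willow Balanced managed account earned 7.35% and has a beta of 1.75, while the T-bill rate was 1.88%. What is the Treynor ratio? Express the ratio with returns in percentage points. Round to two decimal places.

3.13

Treynor = (Rp − Rf) / β = (7.35% − 1.88%) / 1.75 = 5.47 / 1.75 = 3.1257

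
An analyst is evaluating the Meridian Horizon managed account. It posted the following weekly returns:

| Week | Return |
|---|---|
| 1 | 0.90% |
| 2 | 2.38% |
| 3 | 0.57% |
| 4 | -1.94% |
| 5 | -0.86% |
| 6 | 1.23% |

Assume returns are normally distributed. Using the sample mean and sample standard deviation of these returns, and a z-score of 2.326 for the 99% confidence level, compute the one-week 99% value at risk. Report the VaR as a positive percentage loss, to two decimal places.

μ = (0.9 + 2.38 + 0.57 − 1.94 − 0.86 + 1.23) / 6 = 2.280 / 6 = 0.3800%
Σ(r − μ)² = (0.9 − 0.3800)² + (2.38 − 0.3800)² + (0.57 − 0.3800)² + … = 11.9490
sample σ = √(11.9490 / 5) = √2.3898 = 1.5459%
VaR = −(μ − z·σ) = −(0.3800 − 2.326 × 1.5459) = −(-3.2158) = 3.2158%

3.22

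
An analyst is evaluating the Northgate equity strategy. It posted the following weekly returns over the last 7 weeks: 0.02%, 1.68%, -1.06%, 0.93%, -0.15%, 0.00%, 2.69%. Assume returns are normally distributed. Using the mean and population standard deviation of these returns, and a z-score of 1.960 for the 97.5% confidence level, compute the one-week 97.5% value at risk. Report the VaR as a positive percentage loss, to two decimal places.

1.71

r̄ = (0.02 + 1.68 − 1.06 + 0.93 − 0.15 + 0 + 2.69) / 7 = 4.110 / 7 = 0.5871%
Population σ = √[Σ(r − r̄)² / 7] = √[9.6567 / 7] = √1.3795 = 1.1745%
VaR = −(r̄ − z·σ) = −(0.5871 − 1.960 × 1.1745) = −(-1.7149) = 1.7149%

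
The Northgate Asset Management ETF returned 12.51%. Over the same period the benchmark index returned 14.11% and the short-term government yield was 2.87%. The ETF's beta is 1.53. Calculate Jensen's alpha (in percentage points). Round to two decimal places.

-7.56

CAPM expected return = Rf + β(Rm − Rf) = 2.87% + 1.53 × (14.11% − 2.87%) = 2.87 + 1.53 × 11.24 = 20.0672%
Jensen's α = Rp − E[R] = 12.51% − 20.0672% = -7.5572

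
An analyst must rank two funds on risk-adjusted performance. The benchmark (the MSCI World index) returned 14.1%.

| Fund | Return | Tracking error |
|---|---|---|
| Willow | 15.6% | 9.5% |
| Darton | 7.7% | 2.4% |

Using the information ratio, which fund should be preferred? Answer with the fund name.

Willow: IR = (15.6% − 14.1%) / 9.5% = 0.158
Darton: IR = (7.7% − 14.1%) / 2.4% = -2.667
Highest: Willow (0.158).

Willow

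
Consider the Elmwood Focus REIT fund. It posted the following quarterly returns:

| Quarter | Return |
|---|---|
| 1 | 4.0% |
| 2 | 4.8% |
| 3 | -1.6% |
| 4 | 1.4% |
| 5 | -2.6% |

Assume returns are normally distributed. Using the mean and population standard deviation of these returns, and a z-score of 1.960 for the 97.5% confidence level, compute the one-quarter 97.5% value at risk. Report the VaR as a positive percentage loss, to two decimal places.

4.56

μ = (4 + 4.8 − 1.6 + 1.4 − 2.6) / 5 = 1.2000%
Population σ = √[Σ(r − μ)² / 5] = √[43.1200 / 5] = √8.6240 = 2.9367%
VaR = −(μ − z·σ) = −(1.2000 − 1.960 × 2.9367) = −(-4.5559) = 4.5559%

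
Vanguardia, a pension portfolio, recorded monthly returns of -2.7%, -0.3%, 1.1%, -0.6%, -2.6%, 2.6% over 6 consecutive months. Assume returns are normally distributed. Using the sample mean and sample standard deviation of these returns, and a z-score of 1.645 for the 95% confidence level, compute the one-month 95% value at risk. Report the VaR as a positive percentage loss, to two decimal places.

3.82

r̄ = (-2.7 − 0.3 + 1.1 − 0.6 − 2.6 + 2.6) / 6 = -2.50 / 6 = -0.4167%
Sample σ = √[Σ(r − r̄)² / 5] = √[21.4283 / 5] = √4.2857 = 2.0702%
VaR = −(r̄ − z·σ) = −(-0.4167 − 1.645 × 2.0702) = −(-3.8222) = 3.8222%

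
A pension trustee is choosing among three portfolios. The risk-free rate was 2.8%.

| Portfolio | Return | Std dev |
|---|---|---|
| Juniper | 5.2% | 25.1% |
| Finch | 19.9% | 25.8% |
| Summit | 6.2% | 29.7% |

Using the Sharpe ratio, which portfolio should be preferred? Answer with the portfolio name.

Juniper: Sharpe ratio = (5.2% − 2.8%) / 25.1% = 0.096
Finch: Sharpe ratio = (19.9% − 2.8%) / 25.8% = 0.663
Summit: Sharpe ratio = (6.2% − 2.8%) / 29.7% = 0.114
Highest: Finch (0.663).

Finch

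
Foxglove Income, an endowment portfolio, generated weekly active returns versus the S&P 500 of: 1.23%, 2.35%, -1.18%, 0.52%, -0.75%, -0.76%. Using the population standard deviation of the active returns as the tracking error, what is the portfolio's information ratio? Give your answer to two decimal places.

0.19

r̄ = (1.23 + 2.35 − 1.18 + 0.52 − 0.75 − 0.76) / 6 = 0.2350%
Σ(r − r̄)² = (1.23 − 0.2350)² + (2.35 − 0.2350)² + … = 9.5070
σ = √[9.5070 / 6] = 1.2588%
IR = r̄ / tracking error = 0.2350 / 1.2588 = 0.1867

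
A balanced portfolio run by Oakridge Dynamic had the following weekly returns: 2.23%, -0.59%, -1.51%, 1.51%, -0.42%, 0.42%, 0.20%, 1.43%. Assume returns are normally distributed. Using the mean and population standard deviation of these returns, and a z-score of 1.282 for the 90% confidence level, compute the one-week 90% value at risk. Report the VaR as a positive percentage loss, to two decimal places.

1.09

Mean return r̄ = 3.270 / 8 = 0.4088%
Population σ = √[Σ(r − r̄)² / 8] = √[10.9823 / 8] = √1.3728 = 1.1717%
VaR = −(r̄ − z·σ) = −(0.4088 − 1.282 × 1.1717) = −(-1.0933) = 1.0933%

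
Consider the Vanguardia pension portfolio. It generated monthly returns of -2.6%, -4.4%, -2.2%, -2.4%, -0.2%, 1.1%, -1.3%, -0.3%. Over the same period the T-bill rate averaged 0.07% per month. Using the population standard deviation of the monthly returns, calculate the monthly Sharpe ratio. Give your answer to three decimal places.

-0.996

μ = (-2.6 − 4.4 − 2.2 − 2.4 − 0.2 + 1.1 − 1.3 − 0.3) / 8 = -12.30 / 8 = -1.5375%
Population std dev = √[20.8388 / 8] = 1.6140%
Sharpe = (μ − rf) / σ = (-1.5375 − 0.07) / 1.6140 = -1.6075 / 1.6140 = -0.9960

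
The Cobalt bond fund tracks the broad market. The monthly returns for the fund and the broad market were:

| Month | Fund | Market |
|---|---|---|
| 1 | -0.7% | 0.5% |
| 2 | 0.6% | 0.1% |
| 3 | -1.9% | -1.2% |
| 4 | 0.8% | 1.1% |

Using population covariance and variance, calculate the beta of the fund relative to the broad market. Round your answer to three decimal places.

r̄p = -0.3000%,  r̄m = 0.1250%
Cov = Σ(rp − r̄p)(rm − r̄m) / 4 = 0.7550
Var(rm) = Σ(rm − r̄m)² / 4 = 0.7119
β = Cov / Var = 0.7550 / 0.7119 = 1.0605

1.061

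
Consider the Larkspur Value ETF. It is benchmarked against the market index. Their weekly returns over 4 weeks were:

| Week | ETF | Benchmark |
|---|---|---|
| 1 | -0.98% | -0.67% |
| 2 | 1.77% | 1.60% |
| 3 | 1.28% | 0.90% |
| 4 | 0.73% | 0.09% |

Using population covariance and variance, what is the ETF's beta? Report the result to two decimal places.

1.16

r̄p = 0.7000%,  r̄m = 0.4800%
Cov = Σ(rp − r̄p)(rm − r̄m) / 4 = 0.8406
Var(rm) = Σ(rm − r̄m)² / 4 = 0.7264
β = Cov / Var = 0.8406 / 0.7264 = 1.1572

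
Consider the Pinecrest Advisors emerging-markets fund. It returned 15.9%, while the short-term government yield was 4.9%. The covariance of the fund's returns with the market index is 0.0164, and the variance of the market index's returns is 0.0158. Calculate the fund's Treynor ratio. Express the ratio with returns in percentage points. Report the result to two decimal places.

10.60

β = Cov / Var = 0.0164 / 0.0158 = 1.0380
Treynor = (Rp − Rf) / β = (15.9% − 4.9%) / 1.0380 = 11.00 / 1.0380 = 10.5973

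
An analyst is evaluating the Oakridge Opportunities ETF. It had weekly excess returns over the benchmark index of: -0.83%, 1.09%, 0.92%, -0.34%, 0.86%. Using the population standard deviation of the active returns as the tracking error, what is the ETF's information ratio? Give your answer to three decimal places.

Mean return μ = 1.700 / 5 = 0.3400%
Population std dev = √[3.0006 / 5] = 0.7747%
IR = μ / tracking error = 0.3400 / 0.7747 = 0.4389

0.439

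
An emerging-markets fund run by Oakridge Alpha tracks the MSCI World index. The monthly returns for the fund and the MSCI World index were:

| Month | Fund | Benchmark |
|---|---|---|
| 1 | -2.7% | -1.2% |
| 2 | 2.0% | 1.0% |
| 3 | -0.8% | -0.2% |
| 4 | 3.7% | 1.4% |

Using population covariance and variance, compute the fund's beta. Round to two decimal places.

2.39

r̄p = 0.5500%,  r̄m = 0.2500%
Cov = Σ(rp − r̄p)(rm − r̄m) / 4 = 2.5075
Var(rm) = Σ(rm − r̄m)² / 4 = 1.0475
β = Cov / Var = 2.5075 / 1.0475 = 2.3938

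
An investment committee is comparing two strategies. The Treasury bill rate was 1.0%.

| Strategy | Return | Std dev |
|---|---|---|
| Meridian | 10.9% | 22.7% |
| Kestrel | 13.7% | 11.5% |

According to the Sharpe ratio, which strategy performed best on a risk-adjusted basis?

Meridian: Sharpe ratio = (10.9% − 1.0%) / 22.7% = 0.436
Kestrel: Sharpe ratio = (13.7% − 1.0%) / 11.5% = 1.104
Highest: Kestrel (1.104).

Kestrel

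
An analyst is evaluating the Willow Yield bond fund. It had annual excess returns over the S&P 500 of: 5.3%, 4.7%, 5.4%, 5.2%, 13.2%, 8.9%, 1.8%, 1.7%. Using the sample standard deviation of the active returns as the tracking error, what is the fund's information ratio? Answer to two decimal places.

1.53

μ = (5.3 + 4.7 + 5.4 + 5.2 + 13.2 + 8.9 + 1.8 + 1.7) / 8 = 46.20 / 8 = 5.7750%
Sample std dev = √[99.1550 / 7] = 3.7636%
IR = μ / tracking error = 5.7750 / 3.7636 = 1.5344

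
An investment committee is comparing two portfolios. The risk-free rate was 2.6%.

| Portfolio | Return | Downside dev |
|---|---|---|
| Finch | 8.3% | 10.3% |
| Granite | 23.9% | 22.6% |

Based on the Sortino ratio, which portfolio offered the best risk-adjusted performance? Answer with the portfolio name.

Finch: Sortino ratio = (8.3% − 2.6%) / 10.3% = 0.553
Granite: Sortino ratio = (23.9% − 2.6%) / 22.6% = 0.942
Highest: Granite (0.942).

Granite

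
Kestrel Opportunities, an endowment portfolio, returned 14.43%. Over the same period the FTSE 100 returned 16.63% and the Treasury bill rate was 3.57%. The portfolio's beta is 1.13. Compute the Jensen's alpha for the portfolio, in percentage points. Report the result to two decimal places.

-3.90

CAPM expected return = Rf + β(Rm − Rf) = 3.57% + 1.13 × (16.63% − 3.57%) = 3.57 + 1.13 × 13.06 = 18.3278%
Jensen's α = Rp − E[R] = 14.43% − 18.3278% = -3.8978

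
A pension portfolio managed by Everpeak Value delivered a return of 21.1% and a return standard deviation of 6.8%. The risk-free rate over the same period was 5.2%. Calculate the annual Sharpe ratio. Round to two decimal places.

Sharpe = (Rp − Rf) / σp = (21.1% − 5.2%) / 6.8% = 15.90% / 6.8% = 2.3382

2.34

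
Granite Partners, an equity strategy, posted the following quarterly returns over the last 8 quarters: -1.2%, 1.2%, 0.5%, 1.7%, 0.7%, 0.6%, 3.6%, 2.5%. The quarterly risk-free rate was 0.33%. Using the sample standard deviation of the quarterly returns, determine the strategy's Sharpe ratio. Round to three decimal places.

r̄ = (-1.2 + 1.2 + 0.5 + 1.7 + 0.7 + 0.6 + 3.6 + 2.5) / 8 = 1.2000%
Σ(r − r̄)² = (-1.2 − 1.2000)² + (1.2 − 1.2000)² + … = 14.5600
σ = √[14.5600 / 7] = 1.4422%
Sharpe = (r̄ − rf) / σ = (1.2000 − 0.33) / 1.4422 = 0.8700 / 1.4422 = 0.6032

0.603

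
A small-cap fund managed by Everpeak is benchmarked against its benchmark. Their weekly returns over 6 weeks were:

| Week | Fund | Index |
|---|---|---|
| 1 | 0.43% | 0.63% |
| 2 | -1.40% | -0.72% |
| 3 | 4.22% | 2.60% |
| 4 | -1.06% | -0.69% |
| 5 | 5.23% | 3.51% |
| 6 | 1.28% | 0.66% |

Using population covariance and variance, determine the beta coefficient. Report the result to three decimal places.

r̄p = 1.4500%,  r̄m = 0.9983%
Cov = Σ(rp − r̄p)(rm − r̄m) / 6 = 3.9165
Var(rm) = Σ(rm − r̄m)² / 6 = 2.4878
β = Cov / Var = 3.9165 / 2.4878 = 1.5743

1.574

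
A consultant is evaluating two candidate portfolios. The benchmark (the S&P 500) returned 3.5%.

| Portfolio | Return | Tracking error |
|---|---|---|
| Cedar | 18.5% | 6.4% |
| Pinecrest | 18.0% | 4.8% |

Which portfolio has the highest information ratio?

Cedar: IR = (18.5% − 3.5%) / 6.4% = 2.344
Pinecrest: IR = (18.0% − 3.5%) / 4.8% = 3.021
Highest: Pinecrest (3.021).

Pinecrest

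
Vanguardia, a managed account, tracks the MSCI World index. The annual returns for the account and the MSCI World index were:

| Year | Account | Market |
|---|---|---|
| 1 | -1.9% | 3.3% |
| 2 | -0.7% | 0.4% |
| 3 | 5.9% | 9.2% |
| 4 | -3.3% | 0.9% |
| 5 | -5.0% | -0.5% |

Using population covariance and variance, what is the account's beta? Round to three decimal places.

r̄p = -1.0000%,  r̄m = 2.6600%
Cov = Σ(rp − r̄p)(rm − r̄m) / 5 = 12.1120
Var(rm) = Σ(rm − r̄m)² / 5 = 12.2744
β = Cov / Var = 12.1120 / 12.2744 = 0.9868

0.987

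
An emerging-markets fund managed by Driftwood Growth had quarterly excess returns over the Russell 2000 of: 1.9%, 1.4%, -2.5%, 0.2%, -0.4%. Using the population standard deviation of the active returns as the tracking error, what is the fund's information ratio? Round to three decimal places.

r̄ = (1.9 + 1.4 − 2.5 + 0.2 − 0.4) / 5 = 0.60 / 5 = 0.1200%
Σ(r − r̄)² = (1.9 − 0.1200)² + (1.4 − 0.1200)² + (-2.5 − 0.1200)² + … = 11.9480
σ = √[11.9480 / 5] = 1.5458%
IR = r̄ / tracking error = 0.1200 / 1.5458 = 0.0776

0.078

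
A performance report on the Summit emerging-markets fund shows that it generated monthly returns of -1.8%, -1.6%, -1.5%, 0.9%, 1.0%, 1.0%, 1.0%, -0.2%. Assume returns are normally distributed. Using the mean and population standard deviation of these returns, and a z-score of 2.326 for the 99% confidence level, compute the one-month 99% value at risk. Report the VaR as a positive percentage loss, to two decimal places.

Mean return r̄ = -1.20 / 8 = -0.1500%
Population std dev = √[11.7200 / 8] = 1.2104%
VaR = −(r̄ − z·σ) = −(-0.1500 − 2.326 × 1.2104) = −(-2.9654) = 2.9654%

2.97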